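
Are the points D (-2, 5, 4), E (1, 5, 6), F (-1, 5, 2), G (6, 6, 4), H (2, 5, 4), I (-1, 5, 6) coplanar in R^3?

No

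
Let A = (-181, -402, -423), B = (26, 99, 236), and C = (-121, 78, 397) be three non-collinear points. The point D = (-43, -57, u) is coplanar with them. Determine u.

37

A normal to the plane is n = AB × AC = (94500, -130200, 69300).
D lies in the plane iff n · AD = 0.
This gives (69300)u + (-2564100) = 0, so u = 37.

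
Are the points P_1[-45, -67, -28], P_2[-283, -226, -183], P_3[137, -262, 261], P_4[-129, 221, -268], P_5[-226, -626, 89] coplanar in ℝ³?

The plane through P_1, P_2, P_3 has normal n = P_1P_2 × P_1P_3 = (-76176, 40572, 75348) and equation n·P = -1400148.
Checking the remaining points: n·P_4 = -1400148, n·P_5 = -1476324.
Since n·P_5 = -1476324 ≠ -1400148, P_5 is off the plane and the points are not all coplanar.

No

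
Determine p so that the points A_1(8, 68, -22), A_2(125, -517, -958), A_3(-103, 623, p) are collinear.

866

Collinearity requires A_1A_2 × A_1A_3 = 0; each component is linear in p.
The x-component gives (-585)p + (506610) = 0, so p = 866.
The remaining components then also vanish.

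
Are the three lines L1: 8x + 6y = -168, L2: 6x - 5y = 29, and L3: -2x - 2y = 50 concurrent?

No

Lines aᵢx + bᵢy = cᵢ with pairwise distinct directions are concurrent exactly when det[aᵢ bᵢ cᵢ] = 0.
Here the determinant is 12.
Nonzero, so no common point exists.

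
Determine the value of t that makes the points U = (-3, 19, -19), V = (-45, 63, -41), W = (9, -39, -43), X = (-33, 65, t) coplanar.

Normal to plane UVW: n = (-2332, -1272, 1908); plane equation n·P = -53424.
Requiring n·X = -53424: (1908)t + (-5724) = -53424.
So t = -25.

-25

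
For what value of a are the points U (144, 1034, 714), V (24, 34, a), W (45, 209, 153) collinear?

34

Direction UW = (-99, -825, -561). From the x-coordinate of V, the parameter along the line is τ = (24 − 144)/(-99) = 40/33.
Then a = 714 + 40/33·(-561) = 34.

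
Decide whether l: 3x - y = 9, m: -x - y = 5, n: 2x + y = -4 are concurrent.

Yes

The three lines meet at one point iff the augmented coefficient matrix [aᵢ bᵢ cᵢ] has rank < 3, i.e. its determinant vanishes.
Here the determinant is 0.
It vanishes, so the lines are concurrent at (1, -6).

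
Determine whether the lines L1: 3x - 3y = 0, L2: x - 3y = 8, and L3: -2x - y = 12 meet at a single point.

The three lines meet at one point iff the augmented coefficient matrix [aᵢ bᵢ cᵢ] has rank < 3, i.e. its determinant vanishes.
Here the determinant is 0.
It vanishes, so the lines are concurrent at (-4, -4).

Yes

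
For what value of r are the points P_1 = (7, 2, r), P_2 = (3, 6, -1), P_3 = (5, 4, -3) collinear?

Collinearity requires P_1P_2 × P_1P_3 = 0; each component is linear in r.
The x-component gives (-2)r + (-10) = 0, so r = -5.
The remaining components then also vanish.

-5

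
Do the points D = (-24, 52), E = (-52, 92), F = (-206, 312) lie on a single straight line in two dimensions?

Yes

DE = (-28, 40), DF = (-182, 260).
det[DE; DF] = (-28)(260) − (40)(-182) = 0.
The determinant is zero, so the points are collinear.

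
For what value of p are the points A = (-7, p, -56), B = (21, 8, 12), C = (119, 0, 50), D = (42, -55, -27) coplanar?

-64

The points are coplanar iff AB · (AC × AD) = 0.
Expanding, this is linear in p: (-4620)p + (-295680) = 0.
So p = -64.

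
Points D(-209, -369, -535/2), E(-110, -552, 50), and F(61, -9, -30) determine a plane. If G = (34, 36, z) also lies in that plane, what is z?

-113

Coplanarity requires DE · (DF × DG) = 0.
DE = (99, -183, 635/2), DF = (270, 360, 475/2); the triple product is linear in z with coefficient 85050 and constant term 9610650.
Setting it to zero: z = -113.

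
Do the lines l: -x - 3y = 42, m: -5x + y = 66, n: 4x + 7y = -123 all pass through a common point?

The three lines meet at one point iff the augmented coefficient matrix [aᵢ bᵢ cᵢ] has rank < 3, i.e. its determinant vanishes.
Here the determinant is 0.
It vanishes, so the lines are concurrent at (-15, -9).

Yes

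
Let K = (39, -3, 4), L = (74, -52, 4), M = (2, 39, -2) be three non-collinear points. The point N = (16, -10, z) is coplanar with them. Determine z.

-20

The plane through K, L, M has equation 294x + 210y − 343z = 9464.
Substituting N: (-343)z + (2604) = 9464, so z = -20.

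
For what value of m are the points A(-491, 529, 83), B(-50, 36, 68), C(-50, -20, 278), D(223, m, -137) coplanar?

-217

The points are coplanar iff AB · (AC × AD) = 0.
Expanding, this is linear in m: (-92610)m + (-20096370) = 0.
So m = -217.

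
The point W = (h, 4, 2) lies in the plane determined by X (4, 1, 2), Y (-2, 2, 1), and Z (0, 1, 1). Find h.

Coplanarity requires XY · (XZ × XW) = 0.
XY = (-6, 1, -1), XZ = (-4, 0, -1); the triple product is linear in h with coefficient -1 and constant term -2.
Setting it to zero: h = -2.

-2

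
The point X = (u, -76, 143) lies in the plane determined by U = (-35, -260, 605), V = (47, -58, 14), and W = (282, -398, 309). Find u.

-1

The plane through U, V, W has equation −141350x − 163075y − 75350z = 1760000.
Substituting X: (-141350)u + (1618650) = 1760000, so u = -1.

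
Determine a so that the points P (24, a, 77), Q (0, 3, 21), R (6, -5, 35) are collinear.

-29

Collinearity requires PQ × PR = 0; each component is linear in a.
The x-component gives (-14)a + (-406) = 0, so a = -29.
The remaining components then also vanish.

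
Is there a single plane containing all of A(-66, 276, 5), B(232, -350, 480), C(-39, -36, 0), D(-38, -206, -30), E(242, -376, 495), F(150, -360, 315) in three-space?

Yes

The plane through A, B, C has normal n = AB × AC = (151330, 14315, -76074) and equation n·P = -6417210.
Checking the remaining points: n·D = -6417210, n·E = -6417210, n·F = -6417210.
All equal -6417210, so all 6 points lie in one plane.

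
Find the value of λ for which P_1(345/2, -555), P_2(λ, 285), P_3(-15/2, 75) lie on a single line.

-135/2

Collinearity: (P_2 − P_1) must be parallel to (P_3 − P_1) = (-180, 630).
Cross-multiplying the components: (λ − 345/2)·(630) = (840)·(-180).
Solving gives λ = -135/2.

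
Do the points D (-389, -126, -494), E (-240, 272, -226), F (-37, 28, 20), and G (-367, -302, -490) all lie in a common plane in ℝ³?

Yes

A normal to the plane through D, E, F is n = DE × DF = (163300, 17750, -117150).
The plane has equation n·P = -7888100. For G: n·G = -7888100.
Equal, so G lies in the plane and all four are coplanar.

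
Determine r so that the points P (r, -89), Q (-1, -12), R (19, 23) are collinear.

-45

The three points are collinear iff det[PQ; PR] = 0.
This determinant is linear in r: (-35)r + (-1575) = 0, so r = -45.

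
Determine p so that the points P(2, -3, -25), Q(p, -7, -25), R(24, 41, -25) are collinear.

Direction PR = (22, 44, 0). From the y-coordinate of Q, the parameter along the line is τ = (-7 − (-3))/44 = -1/11.
Then p = 2 + (-1/11)·(22) = 0.

0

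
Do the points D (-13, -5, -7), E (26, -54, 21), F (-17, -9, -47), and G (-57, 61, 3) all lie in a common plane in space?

With D as base: DE = (39, -49, 28), DF = (-4, -4, -40), DG = (-44, 66, 10).
DF × DG = (2600, 1800, -440).
DE · (DF × DG) = 880.
Since 880 ≠ 0, the four points are not coplanar.

No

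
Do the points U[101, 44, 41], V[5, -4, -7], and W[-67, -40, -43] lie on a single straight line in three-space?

Yes

UV = (-96, -48, -48), UW = (-168, -84, -84).
Each component of UW is 7/4 times the corresponding component of UV, so UW = 7/4·UV and the points are collinear.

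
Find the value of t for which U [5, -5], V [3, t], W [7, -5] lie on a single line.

-5

Collinearity: (V − U) must be parallel to (W − U) = (2, 0).
Cross-multiplying the components: (t − (-5))·(2) = (-2)·(0).
Solving gives t = -5.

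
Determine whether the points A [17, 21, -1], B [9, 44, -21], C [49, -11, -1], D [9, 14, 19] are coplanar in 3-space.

Yes

The four points are coplanar iff the 3×3 determinant with rows AB, AC, AD is zero.
Rows: (-8, 23, -20), (32, -32, 0), (-8, -7, 20).
Expanding along the first row: (-8)(-640) − (23)(640) + (-20)(-480) = 0.
Zero determinant ⇒ coplanar.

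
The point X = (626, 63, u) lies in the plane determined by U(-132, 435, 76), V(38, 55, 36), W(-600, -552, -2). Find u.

20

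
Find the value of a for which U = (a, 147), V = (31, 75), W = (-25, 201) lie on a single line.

Collinearity: (U − V) must be parallel to (W − V) = (-56, 126).
Cross-multiplying the components: (a − 31)·(126) = (72)·(-56).
Solving gives a = -1.

-1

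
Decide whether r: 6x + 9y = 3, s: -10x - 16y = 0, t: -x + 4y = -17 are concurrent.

The three lines meet at one point iff the augmented coefficient matrix [aᵢ bᵢ cᵢ] has rank < 3, i.e. its determinant vanishes.
Here the determinant is -66.
Nonzero, so no common point exists.

No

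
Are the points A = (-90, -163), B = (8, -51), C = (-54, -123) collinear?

No

AB = (98, 112), AC = (36, 40).
det[AB; AC] = (98)(40) − (112)(36) = -112.
The determinant is nonzero, so they are not collinear.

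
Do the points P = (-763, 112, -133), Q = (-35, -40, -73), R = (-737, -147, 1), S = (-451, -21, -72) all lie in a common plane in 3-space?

Yes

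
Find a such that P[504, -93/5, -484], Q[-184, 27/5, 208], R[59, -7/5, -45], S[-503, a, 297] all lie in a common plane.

309/5

Normal to plane PQR: n = (-6832/5, -5908, -5768/5); plane equation n·X = -102172/5.
Requiring n·S = -102172/5: (-5908)a + (344680) = -102172/5.
So a = 309/5.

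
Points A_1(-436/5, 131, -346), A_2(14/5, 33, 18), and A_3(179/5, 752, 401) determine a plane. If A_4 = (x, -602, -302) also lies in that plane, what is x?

A normal to the plane is n = A_1A_2 × A_1A_3 = (-299250, -22458, 67944).
A_4 lies in the plane iff n · A_1A_4 = 0.
This gives (-299250)x + (-6643350) = 0, so x = -111/5.

-111/5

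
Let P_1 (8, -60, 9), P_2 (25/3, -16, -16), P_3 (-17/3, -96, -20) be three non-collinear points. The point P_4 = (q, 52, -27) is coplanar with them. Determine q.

49/3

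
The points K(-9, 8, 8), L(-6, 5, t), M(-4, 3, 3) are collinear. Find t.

Collinearity requires KL × KM = 0; each component is linear in t.
The x-component gives (5)t + (-25) = 0, so t = 5.
The remaining components then also vanish.

5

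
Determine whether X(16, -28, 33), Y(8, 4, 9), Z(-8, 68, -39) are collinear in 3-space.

Yes

XY = (-8, 32, -24), XZ = (-24, 96, -72).
XY × XZ = (0, 0, 0).
The cross product vanishes, so the three points are collinear.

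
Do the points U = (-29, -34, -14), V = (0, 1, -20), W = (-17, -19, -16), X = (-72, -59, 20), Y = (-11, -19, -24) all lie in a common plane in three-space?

Yes

The plane through U, V, W has normal n = UV × UW = (20, -14, 15) and equation n·P = -314.
Checking the remaining points: n·X = -314, n·Y = -314.
All equal -314, so all 5 points lie in one plane.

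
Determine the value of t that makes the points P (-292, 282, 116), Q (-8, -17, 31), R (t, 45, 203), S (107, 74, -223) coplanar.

-178

Normal to plane PQS: n = (83681, 62361, 60229); plane equation n·X = 137514.
Requiring n·R = 137514: (83681)t + (15032732) = 137514.
So t = -178.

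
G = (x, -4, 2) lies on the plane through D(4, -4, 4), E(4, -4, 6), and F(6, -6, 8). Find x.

4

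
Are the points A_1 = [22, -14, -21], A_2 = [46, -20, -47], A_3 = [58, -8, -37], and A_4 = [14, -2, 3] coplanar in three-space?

Yes

A normal to the plane through A_1, A_2, A_3 is n = A_1A_2 × A_1A_3 = (252, -552, 360).
The plane has equation n·P = 5712. For A_4: n·A_4 = 5712.
Equal, so A_4 lies in the plane and all four are coplanar.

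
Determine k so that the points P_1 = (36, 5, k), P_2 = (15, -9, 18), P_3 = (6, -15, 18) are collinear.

18

Collinearity requires P_1P_2 × P_1P_3 = 0; each component is linear in k.
The x-component gives (-6)k + (108) = 0, so k = 18.
The remaining components then also vanish.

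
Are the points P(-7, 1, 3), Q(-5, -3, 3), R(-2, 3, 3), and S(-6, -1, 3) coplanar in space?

Yes

The four points are coplanar iff the 3×3 determinant with rows PQ, PR, PS is zero.
Rows: (2, -4, 0), (5, 2, 0), (1, -2, 0).
Expanding along the first row: (2)(0) − (-4)(0) + (0)(-12) = 0.
Zero determinant ⇒ coplanar.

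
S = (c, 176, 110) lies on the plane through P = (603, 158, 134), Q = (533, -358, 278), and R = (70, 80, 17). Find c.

The plane through P, Q, R has equation 71604x − 84942y − 269568z = -6365736.
Substituting S: (71604)c + (-44602272) = -6365736, so c = 534.

534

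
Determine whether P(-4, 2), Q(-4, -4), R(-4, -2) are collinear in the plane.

PQ = (0, -6), PR = (0, -4).
det[PQ; PR] = (0)(-4) − (-6)(0) = 0.
The determinant is zero, so the points are collinear.

Yes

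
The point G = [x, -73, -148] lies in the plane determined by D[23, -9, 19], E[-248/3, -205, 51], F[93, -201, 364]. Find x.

-329/3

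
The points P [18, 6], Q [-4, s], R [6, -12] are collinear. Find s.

-27

Collinearity: (Q − P) must be parallel to (R − P) = (-12, -18).
Cross-multiplying the components: (s − 6)·(-12) = (-22)·(-18).
Solving gives s = -27.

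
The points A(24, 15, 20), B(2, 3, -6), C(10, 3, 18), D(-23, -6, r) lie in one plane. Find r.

Normal to plane ABC: n = (-288, 320, 96); plane equation n·P = -192.
Requiring n·D = -192: (96)r + (4704) = -192.
So r = -51.

-51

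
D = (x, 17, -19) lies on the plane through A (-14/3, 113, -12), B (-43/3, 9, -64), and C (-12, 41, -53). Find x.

-25/3

A normal to the plane is n = AB × AC = (520, -15, -200/3).
D lies in the plane iff n · AD = 0.
This gives (520)x + (13000/3) = 0, so x = -25/3.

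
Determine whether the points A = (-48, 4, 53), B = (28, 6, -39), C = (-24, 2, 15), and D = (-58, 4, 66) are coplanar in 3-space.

Yes

The four points are coplanar iff the 3×3 determinant with rows AB, AC, AD is zero.
Rows: (76, 2, -92), (24, -2, -38), (-10, 0, 13).
Expanding along the first row: (76)(-26) − (2)(-68) + (-92)(-20) = 0.
Zero determinant ⇒ coplanar.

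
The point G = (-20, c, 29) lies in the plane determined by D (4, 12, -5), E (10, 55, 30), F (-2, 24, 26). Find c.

-15

The plane through D, E, F has equation 913x − 396y + 330z = -2750.
Substituting G: (-396)c + (-8690) = -2750, so c = -15.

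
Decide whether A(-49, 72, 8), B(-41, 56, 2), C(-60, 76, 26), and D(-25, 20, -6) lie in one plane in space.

No

The four points are coplanar iff the 3×3 determinant with rows AB, AC, AD is zero.
Rows: (8, -16, -6), (-11, 4, 18), (24, -52, -14).
Expanding along the first row: (8)(880) − (-16)(-278) + (-6)(476) = -264.
Nonzero ⇒ not coplanar.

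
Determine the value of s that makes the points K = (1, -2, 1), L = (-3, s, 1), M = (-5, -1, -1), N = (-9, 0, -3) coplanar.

-2

The points are coplanar iff KL · (KM × KN) = 0.
Expanding, this is linear in s: (-4)s + (-8) = 0.
So s = -2.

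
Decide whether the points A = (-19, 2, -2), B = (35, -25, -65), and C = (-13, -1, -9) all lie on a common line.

Yes

AB = (54, -27, -63), AC = (6, -3, -7).
AB × AC = (0, 0, 0).
The cross product vanishes, so the three points are collinear.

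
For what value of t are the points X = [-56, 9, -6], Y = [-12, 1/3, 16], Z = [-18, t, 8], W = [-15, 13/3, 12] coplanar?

25/3

Normal to plane XYW: n = (-160/3, 110, 150); plane equation n·P = 9230/3.
Requiring n·Z = 9230/3: (110)t + (2160) = 9230/3.
So t = 25/3.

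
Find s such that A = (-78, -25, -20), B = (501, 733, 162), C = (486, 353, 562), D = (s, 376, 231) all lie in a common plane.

315

Coplanarity ⇔ det[AB; AC; AD] = 0.
Expanding, this is linear in s: (372360)s + (-117293400) = 0.
So s = 315.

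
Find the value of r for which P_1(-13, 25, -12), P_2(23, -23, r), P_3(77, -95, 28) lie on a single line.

Direction P_1P_3 = (90, -120, 40). From the x-coordinate of P_2, the parameter along the line is τ = (23 − (-13))/90 = 2/5.
Then r = (-12) + 2/5·(40) = 4.

4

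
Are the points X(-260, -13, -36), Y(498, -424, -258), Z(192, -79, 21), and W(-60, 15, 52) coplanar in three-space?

With X as base: XY = (758, -411, -222), XZ = (452, -66, 57), XW = (200, 28, 88).
XZ × XW = (-7404, -28376, 25856).
XY · (XZ × XW) = 310272.
Since 310272 ≠ 0, the four points are not coplanar.

No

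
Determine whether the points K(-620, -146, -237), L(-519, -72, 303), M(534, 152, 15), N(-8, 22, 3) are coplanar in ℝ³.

No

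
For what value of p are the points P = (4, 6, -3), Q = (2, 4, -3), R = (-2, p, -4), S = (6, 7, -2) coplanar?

1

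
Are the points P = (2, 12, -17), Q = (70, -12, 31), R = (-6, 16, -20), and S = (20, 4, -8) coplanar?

Yes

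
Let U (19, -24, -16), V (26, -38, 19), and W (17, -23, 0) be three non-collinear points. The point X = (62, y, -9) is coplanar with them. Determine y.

Coplanarity requires UV · (UW × UX) = 0.
UV = (7, -14, 35), UW = (-2, 1, 16); the triple product is linear in y with coefficient -182 and constant term -15652.
Setting it to zero: y = -86.

-86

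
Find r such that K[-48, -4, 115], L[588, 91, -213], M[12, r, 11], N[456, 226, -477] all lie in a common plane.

Normal to plane KLN: n = (19200, 211200, 98400); plane equation n·P = 9549600.
Requiring n·M = 9549600: (211200)r + (1312800) = 9549600.
So r = 39.

39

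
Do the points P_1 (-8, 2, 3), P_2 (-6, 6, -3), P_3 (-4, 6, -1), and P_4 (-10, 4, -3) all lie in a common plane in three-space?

Yes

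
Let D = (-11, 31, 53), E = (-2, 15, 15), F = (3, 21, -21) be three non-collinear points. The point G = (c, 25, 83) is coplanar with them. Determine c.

-15

A normal to the plane is n = DE × DF = (804, 134, 134).
G lies in the plane iff n · DG = 0.
This gives (804)c + (12060) = 0, so c = -15.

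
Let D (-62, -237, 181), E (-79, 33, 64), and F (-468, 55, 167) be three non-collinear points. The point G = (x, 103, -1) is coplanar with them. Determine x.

36

A normal to the plane is n = DE × DF = (30384, 47264, 104656).
G lies in the plane iff n · DG = 0.
This gives (30384)x + (-1093824) = 0, so x = 36.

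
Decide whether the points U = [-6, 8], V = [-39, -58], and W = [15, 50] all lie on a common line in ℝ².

Yes

UV = (-33, -66), UW = (21, 42).
Checking proportionality: UW = -7/11·UV, so the vectors are parallel and the points are collinear.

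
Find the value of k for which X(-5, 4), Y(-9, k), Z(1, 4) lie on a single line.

4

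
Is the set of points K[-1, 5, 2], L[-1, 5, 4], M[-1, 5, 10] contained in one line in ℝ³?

KL = (0, 0, 2), KM = (0, 0, 8).
Each component of KM is 4 times the corresponding component of KL, so KM = 4·KL and the points are collinear.

Yes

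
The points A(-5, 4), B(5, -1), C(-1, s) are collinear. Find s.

The three points are collinear iff det[AB; AC] = 0.
This determinant is linear in s: (10)s + (-20) = 0, so s = 2.

2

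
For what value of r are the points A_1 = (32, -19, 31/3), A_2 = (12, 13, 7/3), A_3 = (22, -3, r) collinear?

19/3

Direction A_1A_2 = (-20, 32, -8). From the x-coordinate of A_3, the parameter along the line is τ = (22 − 32)/(-20) = 1/2.
Then r = 31/3 + 1/2·(-8) = 19/3.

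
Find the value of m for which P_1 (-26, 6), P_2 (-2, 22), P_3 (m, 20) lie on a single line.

Collinearity: (P_3 − P_1) must be parallel to (P_2 − P_1) = (24, 16).
Cross-multiplying the components: (m − (-26))·(16) = (14)·(24).
Solving gives m = -5.

-5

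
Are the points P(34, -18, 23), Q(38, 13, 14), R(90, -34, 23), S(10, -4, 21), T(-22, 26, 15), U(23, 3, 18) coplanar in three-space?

No

The plane through P, Q, R has normal n = PQ × PR = (-144, -504, -1800) and equation n·X = -37224.
Checking the remaining points: n·S = -37224, n·T = -36936, n·U = -37224.
Since n·T = -36936 ≠ -37224, T is off the plane and the points are not all coplanar.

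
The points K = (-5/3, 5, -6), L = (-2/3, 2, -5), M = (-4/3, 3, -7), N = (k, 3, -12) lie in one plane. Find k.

-7/3

Normal to plane KLM: n = (5, 4/3, -1); plane equation n·P = 13/3.
Requiring n·N = 13/3: (5)k + (16) = 13/3.
So k = -7/3.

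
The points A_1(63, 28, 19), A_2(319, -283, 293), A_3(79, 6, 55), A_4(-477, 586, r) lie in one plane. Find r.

Coplanarity ⇔ det[A_1A_2; A_1A_3; A_1A_4] = 0.
Expanding, this is linear in r: (-656)r + (106928) = 0.
So r = 163.

163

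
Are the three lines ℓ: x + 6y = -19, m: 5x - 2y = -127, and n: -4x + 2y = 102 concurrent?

Yes

The three lines meet at one point iff the augmented coefficient matrix [aᵢ bᵢ cᵢ] has rank < 3, i.e. its determinant vanishes.
Here the determinant is 0.
It vanishes, so the lines are concurrent at (-25, 1).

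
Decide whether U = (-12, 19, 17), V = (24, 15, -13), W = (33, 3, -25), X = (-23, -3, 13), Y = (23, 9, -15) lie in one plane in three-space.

The plane through U, V, W has normal n = UV × UW = (-312, 162, -396) and equation n·P = 90.
Checking the remaining points: n·X = 1542, n·Y = 222.
Since n·X = 1542 ≠ 90, X is off the plane and the points are not all coplanar.

No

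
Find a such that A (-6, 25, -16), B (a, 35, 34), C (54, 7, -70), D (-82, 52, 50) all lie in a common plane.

-58

Normal to plane ACD: n = (270, 144, 252); plane equation n·P = -2052.
Requiring n·B = -2052: (270)a + (13608) = -2052.
So a = -58.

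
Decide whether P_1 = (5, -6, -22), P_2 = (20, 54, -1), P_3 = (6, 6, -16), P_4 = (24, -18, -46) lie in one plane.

Yes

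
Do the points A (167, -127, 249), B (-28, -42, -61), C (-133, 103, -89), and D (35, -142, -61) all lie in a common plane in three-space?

No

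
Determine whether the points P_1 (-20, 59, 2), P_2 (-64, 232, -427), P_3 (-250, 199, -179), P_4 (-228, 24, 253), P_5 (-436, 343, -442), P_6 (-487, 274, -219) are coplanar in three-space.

No

The plane through P_1, P_2, P_3 has normal n = P_1P_2 × P_1P_3 = (28747, 90706, 33630) and equation n·P = 4843974.
Checking the remaining points: n·P_4 = 4131018, n·P_5 = 3714006, n·P_6 = 3488685.
Since n·P_4 = 4131018 ≠ 4843974, P_4 is off the plane and the points are not all coplanar.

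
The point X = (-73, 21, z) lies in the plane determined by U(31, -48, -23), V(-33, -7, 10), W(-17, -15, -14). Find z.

14

Coplanarity requires UV · (UW × UX) = 0.
UV = (-64, 41, 33), UW = (-48, 33, 9); the triple product is linear in z with coefficient -144 and constant term 2016.
Setting it to zero: z = 14.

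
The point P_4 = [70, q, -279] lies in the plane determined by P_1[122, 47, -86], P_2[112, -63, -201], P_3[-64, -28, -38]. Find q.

A normal to the plane is n = P_1P_2 × P_1P_3 = (-13905, 21870, -19710).
P_4 lies in the plane iff n · P_1P_4 = 0.
This gives (21870)q + (3499200) = 0, so q = -160.

-160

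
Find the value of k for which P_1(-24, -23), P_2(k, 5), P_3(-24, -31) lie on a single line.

Collinearity: (P_2 − P_1) must be parallel to (P_3 − P_1) = (0, -8).
Cross-multiplying the components: (k − (-24))·(-8) = (28)·(0).
Solving gives k = -24.

-24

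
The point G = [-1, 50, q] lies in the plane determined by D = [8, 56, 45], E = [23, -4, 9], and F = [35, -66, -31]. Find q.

A normal to the plane is n = DE × DF = (168, 168, -210).
G lies in the plane iff n · DG = 0.
This gives (-210)q + (6930) = 0, so q = 33.

33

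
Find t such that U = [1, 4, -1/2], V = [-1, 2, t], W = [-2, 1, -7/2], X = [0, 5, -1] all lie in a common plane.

The points are coplanar iff UV · (UW × UX) = 0.
Expanding, this is linear in t: (-6)t + (-15) = 0.
So t = -5/2.

-5/2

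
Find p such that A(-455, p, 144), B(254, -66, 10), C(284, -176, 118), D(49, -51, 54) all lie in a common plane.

3

Coplanarity ⇔ det[AB; AC; AD] = 0.
Expanding, this is linear in p: (23460)p + (-70380) = 0.
So p = 3.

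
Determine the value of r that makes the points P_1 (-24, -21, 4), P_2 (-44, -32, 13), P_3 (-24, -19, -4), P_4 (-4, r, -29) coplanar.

The points are coplanar iff P_1P_2 · (P_1P_3 × P_1P_4) = 0.
Expanding, this is linear in r: (-160)r + (-640) = 0.
So r = -4.

-4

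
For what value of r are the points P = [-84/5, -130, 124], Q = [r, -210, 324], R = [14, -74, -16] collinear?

-304/5

Collinearity requires PQ × PR = 0; each component is linear in r.
The y-component gives (140)r + (8512) = 0, so r = -304/5.
The remaining components then also vanish.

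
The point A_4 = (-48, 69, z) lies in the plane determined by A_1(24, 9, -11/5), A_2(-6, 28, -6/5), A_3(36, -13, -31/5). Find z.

19/5

Coplanarity requires A_1A_2 · (A_1A_3 × A_1A_4) = 0.
A_1A_2 = (-30, 19, 1), A_1A_3 = (12, -22, -4); the triple product is linear in z with coefficient 432 and constant term -8208/5.
Setting it to zero: z = 19/5.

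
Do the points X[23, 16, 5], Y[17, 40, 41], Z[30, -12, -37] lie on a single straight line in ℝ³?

XY = (-6, 24, 36), XZ = (7, -28, -42).
XY × XZ = (0, 0, 0).
The cross product vanishes, so the three points are collinear.

Yes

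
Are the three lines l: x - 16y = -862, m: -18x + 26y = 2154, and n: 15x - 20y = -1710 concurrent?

Lines aᵢx + bᵢy = cᵢ with pairwise distinct directions are concurrent exactly when det[aᵢ bᵢ cᵢ] = 0.
Here the determinant is 0.
It vanishes, so the lines are concurrent at (-46, 51).

Yes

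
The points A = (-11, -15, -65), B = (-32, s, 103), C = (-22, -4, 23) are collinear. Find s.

Direction AC = (-11, 11, 88). From the x-coordinate of B, the parameter along the line is τ = (-32 − (-11))/(-11) = 21/11.
Then s = (-15) + 21/11·(11) = 6.

6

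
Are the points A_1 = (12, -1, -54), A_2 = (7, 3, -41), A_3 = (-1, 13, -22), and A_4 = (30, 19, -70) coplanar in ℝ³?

No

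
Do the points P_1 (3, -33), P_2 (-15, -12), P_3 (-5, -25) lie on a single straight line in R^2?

No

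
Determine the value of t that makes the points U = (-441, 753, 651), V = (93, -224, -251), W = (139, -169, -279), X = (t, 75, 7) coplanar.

Normal to plane UVW: n = (76966, -26540, 74312); plane equation n·P = -5549514.
Requiring n·X = -5549514: (76966)t + (-1470316) = -5549514.
So t = -53.

-53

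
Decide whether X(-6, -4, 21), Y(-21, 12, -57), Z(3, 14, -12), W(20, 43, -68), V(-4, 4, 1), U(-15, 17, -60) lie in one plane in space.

No

The plane through X, Y, Z has normal n = XY × XZ = (876, -1197, -414) and equation n·P = -9162.
Checking the remaining points: n·W = -5799, n·V = -8706, n·U = -8649.
Since n·W = -5799 ≠ -9162, W is off the plane and the points are not all coplanar.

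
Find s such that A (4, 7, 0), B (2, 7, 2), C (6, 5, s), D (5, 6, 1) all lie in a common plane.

Normal to plane ABD: n = (2, 4, 2); plane equation n·P = 36.
Requiring n·C = 36: (2)s + (32) = 36.
So s = 2.

2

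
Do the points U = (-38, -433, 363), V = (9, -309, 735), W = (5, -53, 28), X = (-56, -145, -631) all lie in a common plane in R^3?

No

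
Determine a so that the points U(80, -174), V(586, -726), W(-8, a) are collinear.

-78

Collinearity: (W − U) must be parallel to (V − U) = (506, -552).
Cross-multiplying the components: (a − (-174))·(506) = (-88)·(-552).
Solving gives a = -78.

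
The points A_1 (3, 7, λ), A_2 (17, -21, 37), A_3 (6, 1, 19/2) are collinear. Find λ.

Direction A_2A_3 = (-11, 22, -55/2). From the x-coordinate of A_1, the parameter along the line is τ = (3 − 17)/(-11) = 14/11.
Then λ = 37 + 14/11·(-55/2) = 2.

2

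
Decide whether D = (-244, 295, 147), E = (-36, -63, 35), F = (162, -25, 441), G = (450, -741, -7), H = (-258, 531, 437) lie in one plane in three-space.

The plane through D, E, F has normal n = DE × DF = (-141092, -106624, 78788) and equation n·P = 14554204.
Checking the remaining points: n·G = 14965468, n·H = 14214748.
Since n·G = 14965468 ≠ 14554204, G is off the plane and the points are not all coplanar.

No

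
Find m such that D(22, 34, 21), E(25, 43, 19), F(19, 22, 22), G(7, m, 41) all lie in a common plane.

19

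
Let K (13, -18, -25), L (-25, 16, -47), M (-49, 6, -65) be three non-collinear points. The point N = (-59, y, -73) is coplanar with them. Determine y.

A normal to the plane is n = KL × KM = (-832, -156, 1196).
N lies in the plane iff n · KN = 0.
This gives (-156)y + (-312) = 0, so y = -2.

-2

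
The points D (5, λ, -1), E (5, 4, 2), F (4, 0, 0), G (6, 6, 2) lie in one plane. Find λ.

The points are coplanar iff DE · (DF × DG) = 0.
Expanding, this is linear in λ: (2)λ + (-2) = 0.
So λ = 1.

1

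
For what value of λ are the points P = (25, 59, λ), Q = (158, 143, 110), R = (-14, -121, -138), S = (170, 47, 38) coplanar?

12

Coplanarity ⇔ det[PQ; PR; PS] = 0.
Expanding, this is linear in λ: (-19680)λ + (236160) = 0.
So λ = 12.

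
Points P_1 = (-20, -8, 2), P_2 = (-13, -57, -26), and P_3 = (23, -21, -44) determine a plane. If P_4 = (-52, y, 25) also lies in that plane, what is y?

A normal to the plane is n = P_1P_2 × P_1P_3 = (1890, -882, 2016).
P_4 lies in the plane iff n · P_1P_4 = 0.
This gives (-882)y + (-21168) = 0, so y = -24.

-24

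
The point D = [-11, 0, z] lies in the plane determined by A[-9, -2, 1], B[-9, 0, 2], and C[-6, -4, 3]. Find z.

A normal to the plane is n = AB × AC = (6, 3, -6).
D lies in the plane iff n · AD = 0.
This gives (-6)z + (0) = 0, so z = 0.

0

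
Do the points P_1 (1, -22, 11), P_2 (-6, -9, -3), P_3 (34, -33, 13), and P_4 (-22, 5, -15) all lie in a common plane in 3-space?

A normal to the plane through P_1, P_2, P_3 is n = P_1P_2 × P_1P_3 = (-128, -448, -352).
The plane has equation n·P = 5856. For P_4: n·P_4 = 5856.
Equal, so P_4 lies in the plane and all four are coplanar.

Yes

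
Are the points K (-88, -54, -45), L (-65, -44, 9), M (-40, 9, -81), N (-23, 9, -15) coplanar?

With K as base: KL = (23, 10, 54), KM = (48, 63, -36), KN = (65, 63, 30).
KM × KN = (4158, -3780, -1071).
KL · (KM × KN) = 0.
The scalar triple product vanishes, so the four points are coplanar.

Yes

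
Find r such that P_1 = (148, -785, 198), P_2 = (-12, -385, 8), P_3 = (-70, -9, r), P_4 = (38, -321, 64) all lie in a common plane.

Coplanarity ⇔ det[P_1P_2; P_1P_3; P_1P_4] = 0.
Expanding, this is linear in r: (30240)r + (1965600) = 0.
So r = -65.

-65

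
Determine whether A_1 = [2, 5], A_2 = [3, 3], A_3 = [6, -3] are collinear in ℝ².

A_1A_2 = (1, -2), A_1A_3 = (4, -8).
Twice the signed area of △A_1A_2A_3 is (1)(-8) − (-2)(4) = 0.
The triangle is degenerate (zero area), so the points are collinear.

Yes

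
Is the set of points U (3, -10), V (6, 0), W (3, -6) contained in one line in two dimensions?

UV = (3, 10), UW = (0, 4).
det[UV; UW] = (3)(4) − (10)(0) = 12.
The determinant is nonzero, so they are not collinear.

No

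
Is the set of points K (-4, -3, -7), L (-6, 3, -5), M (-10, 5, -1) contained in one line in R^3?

No

KL = (-2, 6, 2), KM = (-6, 8, 6).
Comparing components 2 and 3: (6)(6) − (2)(8) = 20 ≠ 0, so KL and KM are not parallel and the points are not collinear.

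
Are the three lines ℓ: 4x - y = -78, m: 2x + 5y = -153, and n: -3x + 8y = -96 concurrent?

No

Intersecting ℓ and m: solving the 2×2 system gives (x, y) = (-543/22, -228/11).
Substitute into n: (-3)(-543/22) + (8)(-228/11) = -2019/22.
But n requires -96 ≠ -2019/22, so the three lines have no common point.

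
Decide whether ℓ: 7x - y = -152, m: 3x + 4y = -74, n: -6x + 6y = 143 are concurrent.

Lines aᵢx + bᵢy = cᵢ with pairwise distinct directions are concurrent exactly when det[aᵢ bᵢ cᵢ] = 0.
Here the determinant is 713.
Nonzero, so no common point exists.

No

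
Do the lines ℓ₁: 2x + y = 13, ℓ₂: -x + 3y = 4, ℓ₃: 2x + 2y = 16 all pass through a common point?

The three lines meet at one point iff the augmented coefficient matrix [aᵢ bᵢ cᵢ] has rank < 3, i.e. its determinant vanishes.
Here the determinant is 0.
It vanishes, so the lines are concurrent at (5, 3).

Yes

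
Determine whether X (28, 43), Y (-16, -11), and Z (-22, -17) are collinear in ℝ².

No

XY = (-44, -54), XZ = (-50, -60).
Twice the signed area of △XYZ is (-44)(-60) − (-54)(-50) = -60.
The area is nonzero, so the three points are not collinear.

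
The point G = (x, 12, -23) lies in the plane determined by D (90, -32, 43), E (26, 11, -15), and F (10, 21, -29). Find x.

10

The plane through D, E, F has equation −22x + 32y + 48z = -940.
Substituting G: (-22)x + (-720) = -940, so x = 10.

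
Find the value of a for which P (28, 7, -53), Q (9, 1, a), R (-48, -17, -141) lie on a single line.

-75

Collinearity requires PQ × PR = 0; each component is linear in a.
The x-component gives (24)a + (1800) = 0, so a = -75.
The remaining components then also vanish.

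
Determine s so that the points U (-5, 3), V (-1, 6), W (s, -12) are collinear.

-25

The three points are collinear iff det[UV; UW] = 0.
This determinant is linear in s: (-3)s + (-75) = 0, so s = -25.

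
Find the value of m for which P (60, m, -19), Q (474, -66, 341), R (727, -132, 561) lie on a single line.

42

Direction QR = (253, -66, 220). From the x-coordinate of P, the parameter along the line is τ = (60 − 474)/253 = -18/11.
Then m = (-66) + (-18/11)·(-66) = 42.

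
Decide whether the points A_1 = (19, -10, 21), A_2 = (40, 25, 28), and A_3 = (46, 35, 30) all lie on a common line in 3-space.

Yes

A_1A_2 = (21, 35, 7), A_1A_3 = (27, 45, 9).
A_1A_2 × A_1A_3 = (0, 0, 0).
The cross product vanishes, so the three points are collinear.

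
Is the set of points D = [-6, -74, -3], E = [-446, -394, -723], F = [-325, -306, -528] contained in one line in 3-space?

No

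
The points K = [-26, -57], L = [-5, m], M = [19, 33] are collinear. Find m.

-15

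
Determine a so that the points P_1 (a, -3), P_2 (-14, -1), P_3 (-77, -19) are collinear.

Collinearity: (P_1 − P_2) must be parallel to (P_3 − P_2) = (-63, -18).
Cross-multiplying the components: (a − (-14))·(-18) = (-2)·(-63).
Solving gives a = -21.

-21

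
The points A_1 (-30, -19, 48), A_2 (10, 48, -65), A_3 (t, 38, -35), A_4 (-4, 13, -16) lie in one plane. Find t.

-5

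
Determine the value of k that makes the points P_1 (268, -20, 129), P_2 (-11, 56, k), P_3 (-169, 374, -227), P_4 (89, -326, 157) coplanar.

-33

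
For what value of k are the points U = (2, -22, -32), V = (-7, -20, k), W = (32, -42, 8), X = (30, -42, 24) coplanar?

Normal to plane UWX: n = (-320, -560, -40); plane equation n·P = 12960.
Requiring n·V = 12960: (-40)k + (13440) = 12960.
So k = 12.

12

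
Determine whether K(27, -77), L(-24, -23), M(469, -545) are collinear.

Yes

KL = (-51, 54), KM = (442, -468).
Checking proportionality: KM = -26/3·KL, so the vectors are parallel and the points are collinear.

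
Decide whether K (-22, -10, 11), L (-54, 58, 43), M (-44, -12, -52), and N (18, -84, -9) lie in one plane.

The four points are coplanar iff the 3×3 determinant with rows KL, KM, KN is zero.
Rows: (-32, 68, 32), (-22, -2, -63), (40, -74, -20).
Expanding along the first row: (-32)(-4622) − (68)(2960) + (32)(1708) = 1280.
Nonzero ⇒ not coplanar.

No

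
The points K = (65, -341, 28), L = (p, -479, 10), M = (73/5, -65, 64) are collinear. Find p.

451/5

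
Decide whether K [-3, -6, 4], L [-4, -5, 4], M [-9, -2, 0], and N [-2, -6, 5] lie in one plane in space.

No

The four points are coplanar iff the 3×3 determinant with rows KL, KM, KN is zero.
Rows: (-1, 1, 0), (-6, 4, -4), (1, 0, 1).
Expanding along the first row: (-1)(4) − (1)(-2) + (0)(-4) = -2.
Nonzero ⇒ not coplanar.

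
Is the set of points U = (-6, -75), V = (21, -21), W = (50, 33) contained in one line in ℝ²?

No

UV = (27, 54), UW = (56, 108).
If collinear, UW would be a scalar multiple of UV. But (27)·(108) ≠ (54)·(56) (difference -108), so they are not parallel; the points are not collinear.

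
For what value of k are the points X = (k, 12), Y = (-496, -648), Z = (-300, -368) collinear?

-34

The three points are collinear iff det[XY; XZ] = 0.
This determinant is linear in k: (-280)k + (-9520) = 0, so k = -34.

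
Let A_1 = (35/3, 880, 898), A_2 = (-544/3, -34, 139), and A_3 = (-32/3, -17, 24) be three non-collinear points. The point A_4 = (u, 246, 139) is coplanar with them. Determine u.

536/3

The plane through A_1, A_2, A_3 has equation 118013x − 151731y + (458125/3)z = 14956865/3.
Substituting A_4: (118013)u + (-48298103/3) = 14956865/3, so u = 536/3.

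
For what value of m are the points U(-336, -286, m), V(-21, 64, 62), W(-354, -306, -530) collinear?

Direction VW = (-333, -370, -592). From the x-coordinate of U, the parameter along the line is τ = (-336 − (-21))/(-333) = 35/37.
Then m = 62 + 35/37·(-592) = -498.

-498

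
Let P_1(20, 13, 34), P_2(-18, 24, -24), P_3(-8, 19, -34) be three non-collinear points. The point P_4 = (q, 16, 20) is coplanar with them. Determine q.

10

A normal to the plane is n = P_1P_2 × P_1P_3 = (-400, -960, 80).
P_4 lies in the plane iff n · P_1P_4 = 0.
This gives (-400)q + (4000) = 0, so q = 10.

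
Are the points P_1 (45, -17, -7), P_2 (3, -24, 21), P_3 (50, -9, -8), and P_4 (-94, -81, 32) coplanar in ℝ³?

No

The four points are coplanar iff the 3×3 determinant with rows P_1P_2, P_1P_3, P_1P_4 is zero.
Rows: (-42, -7, 28), (5, 8, -1), (-139, -64, 39).
Expanding along the first row: (-42)(248) − (-7)(56) + (28)(792) = 12152.
Nonzero ⇒ not coplanar.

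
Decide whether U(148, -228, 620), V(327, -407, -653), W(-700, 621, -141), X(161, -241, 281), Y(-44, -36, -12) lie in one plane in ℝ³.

No

The plane through U, V, W has normal n = UV × UW = (1216996, 1215723, 179) and equation n·P = -96958456.
Checking the remaining points: n·X = -97002588, n·Y = -97316000.
Since n·X = -97002588 ≠ -96958456, X is off the plane and the points are not all coplanar.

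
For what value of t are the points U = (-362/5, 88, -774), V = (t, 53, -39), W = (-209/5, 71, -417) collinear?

-47/5

Collinearity requires UV × UW = 0; each component is linear in t.
The y-component gives (-357)t + (-16779/5) = 0, so t = -47/5.
The remaining components then also vanish.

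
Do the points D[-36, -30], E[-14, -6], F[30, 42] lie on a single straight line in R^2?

DE = (22, 24), DF = (66, 72).
det[DE; DF] = (22)(72) − (24)(66) = 0.
The determinant is zero, so the points are collinear.

Yes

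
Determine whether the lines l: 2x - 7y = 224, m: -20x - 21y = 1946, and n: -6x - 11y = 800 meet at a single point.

Lines aᵢx + bᵢy = cᵢ with pairwise distinct directions are concurrent exactly when det[aᵢ bᵢ cᵢ] = 0.
Here the determinant is 0.
It vanishes, so the lines are concurrent at (-49, -46).

Yes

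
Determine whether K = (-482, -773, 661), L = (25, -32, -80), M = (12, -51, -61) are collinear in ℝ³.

Yes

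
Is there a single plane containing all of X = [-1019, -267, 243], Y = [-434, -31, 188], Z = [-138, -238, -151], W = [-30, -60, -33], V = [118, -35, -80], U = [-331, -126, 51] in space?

The plane through X, Y, Z has normal n = XY × XZ = (-91389, 182035, -190951) and equation n·P = -1879047.
Checking the remaining points: n·W = -1879047, n·V = -1879047, n·U = -2425152.
Since n·U = -2425152 ≠ -1879047, U is off the plane and the points are not all coplanar.

No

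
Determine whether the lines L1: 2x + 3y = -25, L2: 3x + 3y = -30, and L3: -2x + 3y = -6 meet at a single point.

No

Intersecting L1 and L2: solving the 2×2 system gives (x, y) = (-5, -5).
Substitute into L3: (-2)(-5) + (3)(-5) = -5.
But L3 requires -6 ≠ -5, so the three lines have no common point.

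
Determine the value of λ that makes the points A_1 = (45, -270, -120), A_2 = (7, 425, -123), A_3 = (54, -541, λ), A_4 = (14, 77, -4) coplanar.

-62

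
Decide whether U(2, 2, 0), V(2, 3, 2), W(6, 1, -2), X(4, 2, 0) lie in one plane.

Yes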